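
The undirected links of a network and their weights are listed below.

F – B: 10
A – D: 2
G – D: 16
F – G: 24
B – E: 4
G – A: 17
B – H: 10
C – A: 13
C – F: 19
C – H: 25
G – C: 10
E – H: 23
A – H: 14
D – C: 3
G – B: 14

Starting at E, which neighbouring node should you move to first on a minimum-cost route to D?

B

Enumerating some paths:
E → B → H → A → D: 4+10+14+2 = 30
E → B → G → C → D: 4+14+10+3 = 31
E → B → F → C → D: 4+10+19+3 = 36
E → B → G → D: 4+14+16 = 34
The minimum is 30 via E → B → H → A → D.
So from E the first move is to B.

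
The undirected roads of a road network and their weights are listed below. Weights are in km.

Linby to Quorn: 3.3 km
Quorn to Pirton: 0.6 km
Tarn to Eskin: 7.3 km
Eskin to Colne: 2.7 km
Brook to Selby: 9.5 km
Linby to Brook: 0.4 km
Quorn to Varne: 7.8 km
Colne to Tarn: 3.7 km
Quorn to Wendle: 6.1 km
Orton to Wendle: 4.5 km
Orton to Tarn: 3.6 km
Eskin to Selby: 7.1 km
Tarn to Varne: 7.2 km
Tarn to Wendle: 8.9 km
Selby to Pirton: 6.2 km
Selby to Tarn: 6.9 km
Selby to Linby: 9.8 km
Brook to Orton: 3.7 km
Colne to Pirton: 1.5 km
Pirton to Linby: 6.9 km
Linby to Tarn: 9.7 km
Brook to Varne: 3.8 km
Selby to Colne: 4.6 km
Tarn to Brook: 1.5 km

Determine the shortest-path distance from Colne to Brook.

5.2 km

Compare a few routes:
Colne - Pirton - Quorn - Linby - Brook: 1.5+0.6+3.3+0.4 = 5.8
Colne - Tarn - Brook: 3.7+1.5 = 5.2
Colne - Tarn - Orton - Brook: 3.7+3.6+3.7 = 11
Colne - Pirton - Linby - Brook: 1.5+6.9+0.4 = 8.8
The minimum is 5.2 km via Colne - Tarn - Brook.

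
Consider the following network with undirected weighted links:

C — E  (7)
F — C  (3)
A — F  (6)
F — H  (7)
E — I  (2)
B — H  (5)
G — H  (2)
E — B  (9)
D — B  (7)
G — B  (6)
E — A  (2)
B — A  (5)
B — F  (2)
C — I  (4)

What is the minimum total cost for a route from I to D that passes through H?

26

Shortest I→H: I–C–F–H = 14
Best H to D: H–B–D costing 12
Total via H: 14 + 12 = 26.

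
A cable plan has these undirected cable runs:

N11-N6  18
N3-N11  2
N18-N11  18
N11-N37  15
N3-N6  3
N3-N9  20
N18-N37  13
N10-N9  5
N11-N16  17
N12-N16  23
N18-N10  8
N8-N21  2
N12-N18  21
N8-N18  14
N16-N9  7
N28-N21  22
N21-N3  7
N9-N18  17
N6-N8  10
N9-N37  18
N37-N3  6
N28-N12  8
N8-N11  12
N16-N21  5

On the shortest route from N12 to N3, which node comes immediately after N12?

N16

Enumerating some paths:
N12 - N18 - N11 - N3: 21+18+2 = 41
N12 - N18 - N37 - N3: 21+13+6 = 40
N12 - N16 - N21 - N3: 23+5+7 = 35
N12 - N28 - N21 - N3: 8+22+7 = 37
The minimum is 35 via N12 - N16 - N21 - N3.
So from N12 the first move is to N16.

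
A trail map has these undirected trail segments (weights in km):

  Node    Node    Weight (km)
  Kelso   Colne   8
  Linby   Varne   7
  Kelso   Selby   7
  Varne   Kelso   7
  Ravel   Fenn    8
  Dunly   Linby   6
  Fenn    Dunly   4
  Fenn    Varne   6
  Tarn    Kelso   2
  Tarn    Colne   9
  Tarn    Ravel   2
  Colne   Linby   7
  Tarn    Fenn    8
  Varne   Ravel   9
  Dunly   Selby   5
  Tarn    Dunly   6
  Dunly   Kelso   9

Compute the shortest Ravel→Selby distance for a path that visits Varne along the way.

23 km

Shortest Ravel→Varne: Ravel–Varne = 9
Shortest Varne→Selby: Varne–Kelso–Selby = 14
Total via Varne: 9 + 14 = 23 km.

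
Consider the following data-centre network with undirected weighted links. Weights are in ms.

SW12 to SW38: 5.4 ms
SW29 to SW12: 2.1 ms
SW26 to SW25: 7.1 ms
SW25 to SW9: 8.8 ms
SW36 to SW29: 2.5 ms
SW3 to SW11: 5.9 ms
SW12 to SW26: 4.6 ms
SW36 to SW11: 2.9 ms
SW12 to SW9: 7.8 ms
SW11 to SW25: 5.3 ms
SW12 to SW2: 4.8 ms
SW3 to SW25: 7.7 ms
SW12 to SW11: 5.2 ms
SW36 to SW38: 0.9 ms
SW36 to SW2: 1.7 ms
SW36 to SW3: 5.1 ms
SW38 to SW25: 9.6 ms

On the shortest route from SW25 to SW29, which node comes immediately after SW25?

Candidate routes:
SW25 - SW26 - SW12 - SW29: 7.1+4.6+2.1 = 13.8
SW25 - SW11 - SW36 - SW29: 5.3+2.9+2.5 = 10.7
SW25 - SW11 - SW12 - SW29: 5.3+5.2+2.1 = 12.6
SW25 - SW38 - SW36 - SW29: 9.6+0.9+2.5 = 13
The minimum is 10.7 ms via SW25 - SW11 - SW36 - SW29.
So from SW25 the first move is to SW11.

SW11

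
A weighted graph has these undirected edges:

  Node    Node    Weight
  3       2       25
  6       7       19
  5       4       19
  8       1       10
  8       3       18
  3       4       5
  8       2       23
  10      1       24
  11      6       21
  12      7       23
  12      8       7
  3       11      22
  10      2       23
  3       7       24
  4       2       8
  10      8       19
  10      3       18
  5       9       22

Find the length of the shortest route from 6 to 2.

56

Running Dijkstra from 6:
6: 0
7: 19  (via 6)
11: 21  (via 6)
12: 42  (via 7)
3: 43  (via 7)
4: 48  (via 3)
8: 49  (via 12)
2: 56  (via 4)
Shortest route: 6 → 7 → 3 → 4 → 2 = 56.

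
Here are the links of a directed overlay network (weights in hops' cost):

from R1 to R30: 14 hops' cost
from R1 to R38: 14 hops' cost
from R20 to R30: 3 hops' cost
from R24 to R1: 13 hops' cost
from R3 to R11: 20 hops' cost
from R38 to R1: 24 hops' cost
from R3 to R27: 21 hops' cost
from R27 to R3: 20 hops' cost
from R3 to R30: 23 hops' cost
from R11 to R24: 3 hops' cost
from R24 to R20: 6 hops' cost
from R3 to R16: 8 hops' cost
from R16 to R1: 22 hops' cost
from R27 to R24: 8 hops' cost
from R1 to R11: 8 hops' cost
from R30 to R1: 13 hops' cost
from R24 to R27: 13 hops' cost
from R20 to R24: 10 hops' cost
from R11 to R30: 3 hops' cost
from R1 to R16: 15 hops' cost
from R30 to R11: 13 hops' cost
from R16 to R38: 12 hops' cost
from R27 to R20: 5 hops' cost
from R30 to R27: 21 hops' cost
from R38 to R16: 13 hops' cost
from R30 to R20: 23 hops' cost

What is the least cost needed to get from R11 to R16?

Compare a few routes:
R11–R24–R1–R16: 3+13+15 = 31
R11–R24–R20–R30–R1–R16: 3+6+3+13+15 = 40
Cheapest is R11–R24–R1–R16 at 31 hops' cost.

31 hops' cost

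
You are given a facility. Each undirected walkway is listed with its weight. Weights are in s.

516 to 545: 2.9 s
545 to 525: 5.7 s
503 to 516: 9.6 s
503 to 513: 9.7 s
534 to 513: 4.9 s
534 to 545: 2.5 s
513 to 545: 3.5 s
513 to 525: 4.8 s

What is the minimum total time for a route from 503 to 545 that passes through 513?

Best 503 to 513: 503–513 costing 9.7
Shortest 513→545: 513–545 = 3.5
Total via 513: 9.7 + 3.5 = 13.2 s.

13.2 s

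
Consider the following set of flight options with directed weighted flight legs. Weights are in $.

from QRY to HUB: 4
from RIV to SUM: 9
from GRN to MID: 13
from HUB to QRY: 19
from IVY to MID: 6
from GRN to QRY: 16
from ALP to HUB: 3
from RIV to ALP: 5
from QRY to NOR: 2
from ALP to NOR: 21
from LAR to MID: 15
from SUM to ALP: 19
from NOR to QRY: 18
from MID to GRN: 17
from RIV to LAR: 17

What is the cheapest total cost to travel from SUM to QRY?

Compare a few routes:
SUM → ALP → NOR → QRY: 19+21+18 = 58
SUM → ALP → HUB → QRY: 19+3+19 = 41
Cheapest is SUM → ALP → HUB → QRY at $41.

$41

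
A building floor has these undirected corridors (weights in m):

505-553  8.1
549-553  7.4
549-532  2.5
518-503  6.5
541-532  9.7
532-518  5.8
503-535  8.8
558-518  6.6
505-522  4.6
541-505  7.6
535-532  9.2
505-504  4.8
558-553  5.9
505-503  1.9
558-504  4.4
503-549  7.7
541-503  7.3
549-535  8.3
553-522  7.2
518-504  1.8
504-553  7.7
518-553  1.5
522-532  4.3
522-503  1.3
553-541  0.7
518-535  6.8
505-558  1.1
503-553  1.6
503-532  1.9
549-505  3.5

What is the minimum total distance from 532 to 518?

5 m

Settle nodes by increasing distance from 532:
532: 0
503: 1.9  (via 532)
549: 2.5  (via 532)
522: 3.2  (via 503)
553: 3.5  (via 503)
505: 3.8  (via 503)
541: 4.2  (via 553)
558: 4.9  (via 505)
518: 5  (via 553)
Shortest route: 532 → 503 → 553 → 518 = 5 m.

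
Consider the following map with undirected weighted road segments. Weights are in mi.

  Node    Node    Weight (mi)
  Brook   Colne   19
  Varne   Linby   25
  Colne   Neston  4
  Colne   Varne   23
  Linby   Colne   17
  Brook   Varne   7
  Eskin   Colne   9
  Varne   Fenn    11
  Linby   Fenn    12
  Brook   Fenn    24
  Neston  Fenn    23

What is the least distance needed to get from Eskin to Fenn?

36 mi

Compare a few routes:
Eskin–Colne–Neston–Fenn: 9+4+23 = 36
Eskin–Colne–Varne–Fenn: 9+23+11 = 43
Eskin–Colne–Linby–Fenn: 9+17+12 = 38
Cheapest is Eskin–Colne–Neston–Fenn at 36 mi.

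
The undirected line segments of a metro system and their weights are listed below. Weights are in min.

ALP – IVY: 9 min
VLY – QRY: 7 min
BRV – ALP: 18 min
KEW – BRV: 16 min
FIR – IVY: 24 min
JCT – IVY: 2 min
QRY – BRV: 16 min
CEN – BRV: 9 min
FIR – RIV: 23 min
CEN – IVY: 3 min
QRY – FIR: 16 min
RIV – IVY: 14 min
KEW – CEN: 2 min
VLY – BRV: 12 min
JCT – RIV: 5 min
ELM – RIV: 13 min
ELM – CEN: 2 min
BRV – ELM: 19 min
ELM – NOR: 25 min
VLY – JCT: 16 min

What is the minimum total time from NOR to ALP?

Settle nodes by increasing distance from NOR:
NOR: 0
ELM: 25  (via NOR)
CEN: 27  (via ELM)
KEW: 29  (via CEN)
IVY: 30  (via CEN)
JCT: 32  (via IVY)
BRV: 36  (via CEN)
RIV: 37  (via JCT)
ALP: 39  (via IVY)
Shortest route: NOR–ELM–CEN–IVY–ALP = 39 min.

39 min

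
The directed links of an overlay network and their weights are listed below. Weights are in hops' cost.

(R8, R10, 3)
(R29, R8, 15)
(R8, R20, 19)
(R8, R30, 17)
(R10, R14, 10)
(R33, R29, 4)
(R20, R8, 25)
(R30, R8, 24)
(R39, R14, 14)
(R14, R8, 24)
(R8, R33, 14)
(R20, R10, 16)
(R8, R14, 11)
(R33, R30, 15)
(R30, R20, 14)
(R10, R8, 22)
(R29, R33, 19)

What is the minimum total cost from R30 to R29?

Compare a few routes:
R30 → R8 → R33 → R29: 24+14+4 = 42
R30 → R20 → R8 → R33 → R29: 14+25+14+4 = 57
Cheapest is R30 → R8 → R33 → R29 at 42 hops' cost.

42 hops' cost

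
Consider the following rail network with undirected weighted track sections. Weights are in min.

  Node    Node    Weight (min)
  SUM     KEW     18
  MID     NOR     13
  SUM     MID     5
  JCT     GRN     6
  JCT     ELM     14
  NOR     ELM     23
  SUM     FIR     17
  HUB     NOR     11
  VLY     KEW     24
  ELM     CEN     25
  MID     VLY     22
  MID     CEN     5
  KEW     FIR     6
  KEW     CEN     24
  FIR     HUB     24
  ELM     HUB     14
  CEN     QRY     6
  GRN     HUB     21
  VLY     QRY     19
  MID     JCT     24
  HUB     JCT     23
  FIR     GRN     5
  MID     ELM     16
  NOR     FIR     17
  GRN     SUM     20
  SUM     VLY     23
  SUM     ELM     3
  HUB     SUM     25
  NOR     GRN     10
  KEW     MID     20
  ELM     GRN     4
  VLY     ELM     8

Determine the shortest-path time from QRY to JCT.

Candidate routes:
QRY → CEN → MID → JCT: 6+5+24 = 35
QRY → CEN → MID → SUM → ELM → GRN → JCT: 6+5+5+3+4+6 = 29
QRY → CEN → MID → SUM → ELM → JCT: 6+5+5+3+14 = 33
Cheapest is QRY → CEN → MID → SUM → ELM → GRN → JCT at 29 min.

29 min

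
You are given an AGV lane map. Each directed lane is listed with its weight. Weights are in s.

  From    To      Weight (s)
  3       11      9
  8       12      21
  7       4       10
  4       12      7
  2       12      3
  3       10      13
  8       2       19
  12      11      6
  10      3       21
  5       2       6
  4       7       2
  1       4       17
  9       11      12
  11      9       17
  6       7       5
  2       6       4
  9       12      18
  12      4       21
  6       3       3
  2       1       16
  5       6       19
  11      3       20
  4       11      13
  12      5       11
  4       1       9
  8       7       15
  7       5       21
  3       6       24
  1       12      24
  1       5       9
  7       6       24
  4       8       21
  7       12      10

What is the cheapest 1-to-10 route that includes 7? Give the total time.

59 s

Best 1 to 7: 1 → 4 → 7 costing 19
Best 7 to 10: 7 → 6 → 3 → 10 costing 40
Total via 7: 19 + 40 = 59 s.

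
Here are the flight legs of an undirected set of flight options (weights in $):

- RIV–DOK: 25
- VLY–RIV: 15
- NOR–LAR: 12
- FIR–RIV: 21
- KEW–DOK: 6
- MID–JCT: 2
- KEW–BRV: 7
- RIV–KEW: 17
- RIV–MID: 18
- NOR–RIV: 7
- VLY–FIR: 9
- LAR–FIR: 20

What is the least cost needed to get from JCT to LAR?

$39

Candidate routes:
JCT → MID → RIV → FIR → LAR: 2+18+21+20 = 61
JCT → MID → RIV → NOR → LAR: 2+18+7+12 = 39
JCT → MID → RIV → VLY → FIR → LAR: 2+18+15+9+20 = 64
Cheapest is JCT → MID → RIV → NOR → LAR at $39.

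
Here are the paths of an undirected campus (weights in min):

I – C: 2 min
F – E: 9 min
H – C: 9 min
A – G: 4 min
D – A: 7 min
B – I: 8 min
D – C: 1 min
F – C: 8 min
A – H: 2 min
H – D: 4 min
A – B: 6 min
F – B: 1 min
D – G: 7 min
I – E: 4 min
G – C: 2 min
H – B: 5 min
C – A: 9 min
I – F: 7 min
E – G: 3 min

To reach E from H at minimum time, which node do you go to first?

A

Compare a few routes:
H → D → C → G → E: 4+1+2+3 = 10
H → A → G → E: 2+4+3 = 9
The minimum is 9 min via H → A → G → E.
So from H the first move is to A.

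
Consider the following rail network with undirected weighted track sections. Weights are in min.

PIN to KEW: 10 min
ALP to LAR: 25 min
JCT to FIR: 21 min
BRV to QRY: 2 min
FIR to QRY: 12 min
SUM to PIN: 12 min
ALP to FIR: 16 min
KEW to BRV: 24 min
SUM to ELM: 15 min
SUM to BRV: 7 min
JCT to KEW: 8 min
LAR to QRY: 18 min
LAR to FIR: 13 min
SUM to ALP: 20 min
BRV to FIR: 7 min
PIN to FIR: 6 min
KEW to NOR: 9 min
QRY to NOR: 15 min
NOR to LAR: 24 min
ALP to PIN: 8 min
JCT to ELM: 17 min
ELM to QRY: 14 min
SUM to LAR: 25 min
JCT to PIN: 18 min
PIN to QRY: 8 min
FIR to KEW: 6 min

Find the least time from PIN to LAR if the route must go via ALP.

33 min

Shortest PIN→ALP: PIN–ALP = 8
Best ALP to LAR: ALP–LAR costing 25
Total via ALP: 8 + 25 = 33 min.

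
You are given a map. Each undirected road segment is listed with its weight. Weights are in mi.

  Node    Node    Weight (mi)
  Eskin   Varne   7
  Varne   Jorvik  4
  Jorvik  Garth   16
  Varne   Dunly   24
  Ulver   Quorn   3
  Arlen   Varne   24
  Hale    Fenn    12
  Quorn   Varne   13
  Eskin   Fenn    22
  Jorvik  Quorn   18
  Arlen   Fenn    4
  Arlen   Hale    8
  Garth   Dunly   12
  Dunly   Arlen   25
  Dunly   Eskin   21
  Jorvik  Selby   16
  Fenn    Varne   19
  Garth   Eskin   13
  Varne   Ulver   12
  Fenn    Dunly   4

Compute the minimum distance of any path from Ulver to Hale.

Running Dijkstra from Ulver:
Ulver: 0
Quorn: 3  (via Ulver)
Varne: 12  (via Ulver)
Jorvik: 16  (via Varne)
Eskin: 19  (via Varne)
Fenn: 31  (via Varne)
Garth: 32  (via Jorvik)
Selby: 32  (via Jorvik)
Dunly: 35  (via Fenn)
Arlen: 35  (via Fenn)
Hale: 43  (via Fenn)
Shortest route: Ulver → Varne → Fenn → Hale = 43 mi.

43 mi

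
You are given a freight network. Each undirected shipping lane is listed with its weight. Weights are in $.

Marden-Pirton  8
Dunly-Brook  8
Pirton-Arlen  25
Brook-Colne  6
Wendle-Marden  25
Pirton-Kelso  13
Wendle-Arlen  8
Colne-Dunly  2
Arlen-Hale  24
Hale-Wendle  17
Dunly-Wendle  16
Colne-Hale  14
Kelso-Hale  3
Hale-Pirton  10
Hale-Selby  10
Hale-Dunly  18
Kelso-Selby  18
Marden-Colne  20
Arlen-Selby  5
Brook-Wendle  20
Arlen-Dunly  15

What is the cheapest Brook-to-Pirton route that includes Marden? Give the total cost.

Best Brook to Marden: Brook → Colne → Marden costing 26
Best Marden to Pirton: Marden → Pirton costing 8
Total via Marden: 26 + 8 = $34.

$34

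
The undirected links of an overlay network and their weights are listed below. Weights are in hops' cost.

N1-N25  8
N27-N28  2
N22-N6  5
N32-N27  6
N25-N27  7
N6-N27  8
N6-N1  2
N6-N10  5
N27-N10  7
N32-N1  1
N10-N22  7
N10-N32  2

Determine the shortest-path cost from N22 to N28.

Settle nodes by increasing distance from N22:
N22: 0
N6: 5  (via N22)
N1: 7  (via N6)
N10: 7  (via N22)
N32: 8  (via N1)
N27: 13  (via N6)
N28: 15  (via N27)
Shortest route: N22 → N6 → N27 → N28 = 15 hops' cost.

15 hops' cost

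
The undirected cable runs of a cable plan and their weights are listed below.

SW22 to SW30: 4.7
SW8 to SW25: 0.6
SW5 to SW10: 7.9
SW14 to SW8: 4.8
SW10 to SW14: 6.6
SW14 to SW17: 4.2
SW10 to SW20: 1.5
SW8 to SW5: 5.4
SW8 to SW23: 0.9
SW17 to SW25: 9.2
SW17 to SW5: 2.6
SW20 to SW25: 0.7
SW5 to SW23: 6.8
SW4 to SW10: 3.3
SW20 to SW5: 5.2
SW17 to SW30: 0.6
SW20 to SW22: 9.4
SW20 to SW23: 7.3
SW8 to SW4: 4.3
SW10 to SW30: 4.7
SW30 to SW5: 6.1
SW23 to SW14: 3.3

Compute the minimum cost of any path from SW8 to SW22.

10.7

Candidate routes:
SW8 - SW5 - SW17 - SW30 - SW22: 5.4+2.6+0.6+4.7 = 13.3
SW8 - SW25 - SW20 - SW10 - SW30 - SW22: 0.6+0.7+1.5+4.7+4.7 = 12.2
SW8 - SW25 - SW20 - SW22: 0.6+0.7+9.4 = 10.7
The minimum is 10.7 via SW8 - SW25 - SW20 - SW22.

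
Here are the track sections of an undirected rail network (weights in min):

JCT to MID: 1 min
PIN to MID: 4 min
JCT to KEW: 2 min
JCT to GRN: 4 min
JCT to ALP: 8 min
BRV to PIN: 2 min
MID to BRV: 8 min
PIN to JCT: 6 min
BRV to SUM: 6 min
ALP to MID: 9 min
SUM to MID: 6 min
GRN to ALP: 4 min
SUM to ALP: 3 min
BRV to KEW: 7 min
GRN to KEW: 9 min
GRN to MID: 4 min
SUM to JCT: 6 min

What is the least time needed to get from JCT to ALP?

Running Dijkstra from JCT:
JCT: 0
MID: 1  (via JCT)
KEW: 2  (via JCT)
GRN: 4  (via JCT)
PIN: 5  (via MID)
SUM: 6  (via JCT)
BRV: 7  (via PIN)
ALP: 8  (via JCT)
Shortest route: JCT–ALP = 8 min.

8 min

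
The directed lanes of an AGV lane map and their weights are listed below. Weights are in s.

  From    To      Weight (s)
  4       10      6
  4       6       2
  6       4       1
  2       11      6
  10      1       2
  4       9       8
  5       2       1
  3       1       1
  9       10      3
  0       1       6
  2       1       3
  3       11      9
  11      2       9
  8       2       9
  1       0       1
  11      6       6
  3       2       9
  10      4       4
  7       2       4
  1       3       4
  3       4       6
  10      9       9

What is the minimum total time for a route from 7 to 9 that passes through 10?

32 s

Shortest 7→10: 7 → 2 → 1 → 3 → 4 → 10 = 23
Shortest 10→9: 10 → 9 = 9
Total via 10: 23 + 9 = 32 s.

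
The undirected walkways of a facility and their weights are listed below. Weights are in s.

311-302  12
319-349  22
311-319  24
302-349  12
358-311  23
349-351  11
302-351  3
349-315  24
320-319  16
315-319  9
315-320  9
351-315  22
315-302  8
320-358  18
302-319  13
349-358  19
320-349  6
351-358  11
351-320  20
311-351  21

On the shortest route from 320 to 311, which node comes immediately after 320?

315

Compare a few routes:
320 - 315 - 302 - 311: 9+8+12 = 29
320 - 349 - 302 - 311: 6+12+12 = 30
The minimum is 29 s via 320 - 315 - 302 - 311.
So from 320 the first move is to 315.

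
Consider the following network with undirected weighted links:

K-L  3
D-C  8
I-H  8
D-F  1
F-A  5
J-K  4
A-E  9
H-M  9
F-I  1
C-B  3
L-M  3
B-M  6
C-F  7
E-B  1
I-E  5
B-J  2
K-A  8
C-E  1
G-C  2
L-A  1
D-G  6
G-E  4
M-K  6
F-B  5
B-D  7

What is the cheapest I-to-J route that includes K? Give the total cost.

14

Best I to K: I → F → A → L → K costing 10
Shortest K→J: K → J = 4
Total via K: 10 + 4 = 14.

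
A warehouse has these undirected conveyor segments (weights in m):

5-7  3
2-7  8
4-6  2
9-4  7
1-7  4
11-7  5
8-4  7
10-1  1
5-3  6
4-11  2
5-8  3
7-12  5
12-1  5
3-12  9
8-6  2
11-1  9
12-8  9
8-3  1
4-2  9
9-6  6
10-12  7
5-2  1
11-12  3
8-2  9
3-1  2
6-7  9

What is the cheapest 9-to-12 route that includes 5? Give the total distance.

Best 9 to 5: 9–6–8–5 costing 11
Best 5 to 12: 5–7–12 costing 8
Total via 5: 11 + 8 = 19 m.

19 m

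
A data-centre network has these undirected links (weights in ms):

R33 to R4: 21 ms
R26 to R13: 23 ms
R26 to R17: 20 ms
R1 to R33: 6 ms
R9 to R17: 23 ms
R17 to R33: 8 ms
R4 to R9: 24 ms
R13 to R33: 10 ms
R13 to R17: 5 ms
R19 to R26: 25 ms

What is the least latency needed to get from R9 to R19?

68 ms

Enumerating some paths:
R9 - R17 - R26 - R19: 23+20+25 = 68
R9 - R17 - R13 - R26 - R19: 23+5+23+25 = 76
The minimum is 68 ms via R9 - R17 - R26 - R19.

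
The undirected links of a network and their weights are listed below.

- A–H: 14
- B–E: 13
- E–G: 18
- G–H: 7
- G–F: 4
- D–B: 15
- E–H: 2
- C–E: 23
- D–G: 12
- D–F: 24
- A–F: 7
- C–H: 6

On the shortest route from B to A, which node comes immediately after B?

Candidate routes:
B → E → H → A: 13+2+14 = 29
B → E → H → G → F → A: 13+2+7+4+7 = 33
The minimum is 29 via B → E → H → A.
So from B the first move is to E.

E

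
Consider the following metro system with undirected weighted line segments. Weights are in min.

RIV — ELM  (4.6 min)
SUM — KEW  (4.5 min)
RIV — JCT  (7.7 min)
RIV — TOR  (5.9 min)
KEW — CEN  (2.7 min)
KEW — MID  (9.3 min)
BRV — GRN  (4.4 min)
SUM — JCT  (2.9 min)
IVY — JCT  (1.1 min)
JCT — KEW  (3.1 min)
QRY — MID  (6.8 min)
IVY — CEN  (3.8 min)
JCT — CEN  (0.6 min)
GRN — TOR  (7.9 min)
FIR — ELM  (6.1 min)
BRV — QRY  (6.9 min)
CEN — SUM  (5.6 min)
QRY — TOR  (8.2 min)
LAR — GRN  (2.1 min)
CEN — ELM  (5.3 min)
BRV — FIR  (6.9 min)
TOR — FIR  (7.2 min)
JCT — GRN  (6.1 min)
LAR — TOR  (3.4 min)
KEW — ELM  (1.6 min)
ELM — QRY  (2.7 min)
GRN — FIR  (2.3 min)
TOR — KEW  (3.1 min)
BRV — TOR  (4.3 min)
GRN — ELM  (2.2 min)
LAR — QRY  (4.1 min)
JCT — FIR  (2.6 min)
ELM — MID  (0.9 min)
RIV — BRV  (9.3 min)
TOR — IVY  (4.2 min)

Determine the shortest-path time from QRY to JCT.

Settle nodes by increasing distance from QRY:
QRY: 0
ELM: 2.7  (via QRY)
MID: 3.6  (via ELM)
LAR: 4.1  (via QRY)
KEW: 4.3  (via ELM)
GRN: 4.9  (via ELM)
BRV: 6.9  (via QRY)
CEN: 7  (via KEW)
FIR: 7.2  (via GRN)
RIV: 7.3  (via ELM)
JCT: 7.4  (via KEW)
Shortest route: QRY–ELM–KEW–JCT = 7.4 min.

7.4 min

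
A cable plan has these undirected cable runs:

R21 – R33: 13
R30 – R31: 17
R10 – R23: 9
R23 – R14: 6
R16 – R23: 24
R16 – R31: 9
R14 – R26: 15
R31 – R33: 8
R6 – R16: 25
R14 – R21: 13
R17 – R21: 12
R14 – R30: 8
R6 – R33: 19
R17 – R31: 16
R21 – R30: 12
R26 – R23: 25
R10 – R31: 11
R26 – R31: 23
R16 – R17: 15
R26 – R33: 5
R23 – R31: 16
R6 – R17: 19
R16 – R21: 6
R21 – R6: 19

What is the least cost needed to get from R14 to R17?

25

Enumerating some paths:
R14 - R21 - R16 - R17: 13+6+15 = 34
R14 - R30 - R21 - R17: 8+12+12 = 32
R14 - R21 - R17: 13+12 = 25
The minimum is 25 via R14 - R21 - R17.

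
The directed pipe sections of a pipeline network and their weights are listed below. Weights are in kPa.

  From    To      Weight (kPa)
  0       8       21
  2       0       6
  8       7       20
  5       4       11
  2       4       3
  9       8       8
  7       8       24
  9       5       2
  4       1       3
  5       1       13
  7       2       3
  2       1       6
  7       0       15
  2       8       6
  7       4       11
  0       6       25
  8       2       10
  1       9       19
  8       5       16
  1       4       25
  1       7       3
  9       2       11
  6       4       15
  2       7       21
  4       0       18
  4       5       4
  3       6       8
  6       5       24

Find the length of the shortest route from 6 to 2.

Compare a few routes:
6 - 4 - 1 - 7 - 2: 15+3+3+3 = 24
6 - 4 - 5 - 1 - 7 - 2: 15+4+13+3+3 = 38
Cheapest is 6 - 4 - 1 - 7 - 2 at 24 kPa.

24 kPa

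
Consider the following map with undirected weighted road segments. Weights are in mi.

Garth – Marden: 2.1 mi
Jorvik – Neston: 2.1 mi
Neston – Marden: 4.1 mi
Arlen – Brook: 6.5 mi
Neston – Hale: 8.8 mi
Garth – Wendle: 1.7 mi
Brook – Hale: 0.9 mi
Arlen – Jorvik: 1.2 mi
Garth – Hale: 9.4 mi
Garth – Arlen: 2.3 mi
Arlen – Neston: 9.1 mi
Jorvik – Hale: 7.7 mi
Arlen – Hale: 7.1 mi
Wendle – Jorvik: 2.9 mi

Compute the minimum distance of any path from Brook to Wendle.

Candidate routes:
Brook - Arlen - Jorvik - Wendle: 6.5+1.2+2.9 = 10.6
Brook - Arlen - Garth - Wendle: 6.5+2.3+1.7 = 10.5
The minimum is 10.5 mi via Brook - Arlen - Garth - Wendle.

10.5 mi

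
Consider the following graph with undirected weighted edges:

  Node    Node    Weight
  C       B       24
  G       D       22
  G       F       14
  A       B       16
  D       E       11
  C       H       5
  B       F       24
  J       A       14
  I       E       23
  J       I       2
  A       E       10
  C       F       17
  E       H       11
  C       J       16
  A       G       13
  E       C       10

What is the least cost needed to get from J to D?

Running Dijkstra from J:
J: 0
I: 2  (via J)
A: 14  (via J)
C: 16  (via J)
H: 21  (via C)
E: 24  (via A)
G: 27  (via A)
B: 30  (via A)
F: 33  (via C)
D: 35  (via E)
Shortest route: J–A–E–D = 35.

35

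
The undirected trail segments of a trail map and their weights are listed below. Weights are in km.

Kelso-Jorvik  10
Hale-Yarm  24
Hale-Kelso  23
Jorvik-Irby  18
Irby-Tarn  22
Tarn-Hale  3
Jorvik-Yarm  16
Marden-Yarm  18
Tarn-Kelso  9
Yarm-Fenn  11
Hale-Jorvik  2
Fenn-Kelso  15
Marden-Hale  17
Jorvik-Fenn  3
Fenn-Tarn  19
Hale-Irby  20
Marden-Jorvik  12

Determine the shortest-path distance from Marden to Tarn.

Candidate routes:
Marden → Hale → Tarn: 17+3 = 20
Marden → Jorvik → Hale → Tarn: 12+2+3 = 17
Marden → Jorvik → Kelso → Tarn: 12+10+9 = 31
Cheapest is Marden → Jorvik → Hale → Tarn at 17 km.

17 km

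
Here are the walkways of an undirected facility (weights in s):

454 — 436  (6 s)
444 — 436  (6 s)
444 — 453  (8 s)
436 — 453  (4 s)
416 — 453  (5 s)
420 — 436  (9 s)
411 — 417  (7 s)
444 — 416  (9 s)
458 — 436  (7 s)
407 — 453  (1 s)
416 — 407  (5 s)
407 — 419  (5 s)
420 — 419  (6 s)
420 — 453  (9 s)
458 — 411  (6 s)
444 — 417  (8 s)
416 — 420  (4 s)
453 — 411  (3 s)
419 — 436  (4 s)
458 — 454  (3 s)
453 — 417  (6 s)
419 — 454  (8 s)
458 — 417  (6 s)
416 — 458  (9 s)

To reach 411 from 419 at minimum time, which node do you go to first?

Compare a few routes:
419 → 436 → 458 → 411: 4+7+6 = 17
419 → 407 → 453 → 411: 5+1+3 = 9
419 → 436 → 453 → 411: 4+4+3 = 11
419 → 454 → 458 → 411: 8+3+6 = 17
Cheapest is 419 → 407 → 453 → 411 at 9 s.
So from 419 the first move is to 407.

407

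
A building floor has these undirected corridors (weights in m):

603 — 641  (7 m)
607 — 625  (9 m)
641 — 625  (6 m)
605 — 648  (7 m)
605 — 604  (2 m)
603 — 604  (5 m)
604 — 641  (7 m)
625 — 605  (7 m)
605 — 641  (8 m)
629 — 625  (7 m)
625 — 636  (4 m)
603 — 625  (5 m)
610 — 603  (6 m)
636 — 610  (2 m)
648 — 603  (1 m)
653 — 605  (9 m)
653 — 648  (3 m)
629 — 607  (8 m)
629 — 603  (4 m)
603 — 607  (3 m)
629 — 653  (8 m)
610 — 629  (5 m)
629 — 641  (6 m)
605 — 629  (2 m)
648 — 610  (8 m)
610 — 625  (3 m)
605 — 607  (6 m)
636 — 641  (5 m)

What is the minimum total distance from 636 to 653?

Running Dijkstra from 636:
636: 0
610: 2  (via 636)
625: 4  (via 636)
641: 5  (via 636)
629: 7  (via 610)
603: 8  (via 610)
605: 9  (via 629)
648: 9  (via 603)
604: 11  (via 605)
607: 11  (via 603)
653: 12  (via 648)
Shortest route: 636 → 610 → 603 → 648 → 653 = 12 m.

12 m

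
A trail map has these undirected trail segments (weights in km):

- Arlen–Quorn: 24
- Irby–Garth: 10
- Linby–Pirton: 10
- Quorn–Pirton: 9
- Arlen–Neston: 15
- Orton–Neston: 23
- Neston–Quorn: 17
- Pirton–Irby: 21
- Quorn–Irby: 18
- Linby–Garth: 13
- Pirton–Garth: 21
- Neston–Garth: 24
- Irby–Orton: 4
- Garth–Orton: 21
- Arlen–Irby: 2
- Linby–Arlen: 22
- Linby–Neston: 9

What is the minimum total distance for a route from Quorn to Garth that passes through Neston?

Best Quorn to Neston: Quorn → Neston costing 17
Shortest Neston→Garth: Neston → Linby → Garth = 22
Total via Neston: 17 + 22 = 39 km.

39 km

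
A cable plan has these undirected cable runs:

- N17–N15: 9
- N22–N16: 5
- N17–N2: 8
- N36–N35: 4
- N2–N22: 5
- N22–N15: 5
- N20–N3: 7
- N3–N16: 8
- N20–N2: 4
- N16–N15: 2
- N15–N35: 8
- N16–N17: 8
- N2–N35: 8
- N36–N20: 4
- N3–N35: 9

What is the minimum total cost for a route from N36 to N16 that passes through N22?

Best N36 to N22: N36 → N20 → N2 → N22 costing 13
Shortest N22→N16: N22 → N16 = 5
Total via N22: 13 + 5 = 18.

18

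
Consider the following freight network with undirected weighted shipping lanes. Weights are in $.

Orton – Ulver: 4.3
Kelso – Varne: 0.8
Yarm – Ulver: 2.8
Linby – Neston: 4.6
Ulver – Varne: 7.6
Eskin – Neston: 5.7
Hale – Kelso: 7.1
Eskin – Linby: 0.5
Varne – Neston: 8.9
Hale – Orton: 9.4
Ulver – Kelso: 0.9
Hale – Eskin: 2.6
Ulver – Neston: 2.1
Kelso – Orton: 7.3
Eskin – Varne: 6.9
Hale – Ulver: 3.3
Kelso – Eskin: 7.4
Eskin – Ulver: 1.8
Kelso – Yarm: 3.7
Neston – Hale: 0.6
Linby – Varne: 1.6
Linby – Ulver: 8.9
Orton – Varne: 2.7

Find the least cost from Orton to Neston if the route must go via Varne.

Shortest Orton→Varne: Orton–Varne = 2.7
Best Varne to Neston: Varne–Kelso–Ulver–Neston costing 3.8
Total via Varne: 2.7 + 3.8 = $6.5.

$6.5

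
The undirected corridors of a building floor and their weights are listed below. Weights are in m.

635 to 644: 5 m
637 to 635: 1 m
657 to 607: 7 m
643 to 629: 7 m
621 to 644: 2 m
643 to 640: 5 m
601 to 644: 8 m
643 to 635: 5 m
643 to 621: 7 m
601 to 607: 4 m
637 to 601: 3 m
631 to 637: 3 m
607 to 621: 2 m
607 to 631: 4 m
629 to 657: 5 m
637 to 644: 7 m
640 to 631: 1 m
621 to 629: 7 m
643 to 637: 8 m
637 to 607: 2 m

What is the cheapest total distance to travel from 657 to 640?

Candidate routes:
657–629–643–640: 5+7+5 = 17
657–607–601–637–631–640: 7+4+3+3+1 = 18
657–607–631–640: 7+4+1 = 12
657–607–637–631–640: 7+2+3+1 = 13
Cheapest is 657–607–631–640 at 12 m.

12 m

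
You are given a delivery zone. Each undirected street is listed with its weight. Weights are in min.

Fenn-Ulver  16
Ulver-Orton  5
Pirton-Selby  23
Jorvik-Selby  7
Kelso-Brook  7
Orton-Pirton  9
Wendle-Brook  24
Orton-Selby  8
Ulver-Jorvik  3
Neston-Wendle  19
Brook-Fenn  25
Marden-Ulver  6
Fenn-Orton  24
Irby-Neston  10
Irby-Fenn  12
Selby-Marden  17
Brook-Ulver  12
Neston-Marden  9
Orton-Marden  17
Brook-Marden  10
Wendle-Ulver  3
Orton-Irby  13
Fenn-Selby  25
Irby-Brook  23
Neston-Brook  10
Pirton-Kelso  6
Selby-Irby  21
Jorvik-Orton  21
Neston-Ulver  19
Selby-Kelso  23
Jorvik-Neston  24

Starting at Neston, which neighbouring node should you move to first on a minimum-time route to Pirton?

Brook

Enumerating some paths:
Neston → Brook → Kelso → Pirton: 10+7+6 = 23
Neston → Marden → Ulver → Orton → Pirton: 9+6+5+9 = 29
Cheapest is Neston → Brook → Kelso → Pirton at 23 min.
So from Neston the first move is to Brook.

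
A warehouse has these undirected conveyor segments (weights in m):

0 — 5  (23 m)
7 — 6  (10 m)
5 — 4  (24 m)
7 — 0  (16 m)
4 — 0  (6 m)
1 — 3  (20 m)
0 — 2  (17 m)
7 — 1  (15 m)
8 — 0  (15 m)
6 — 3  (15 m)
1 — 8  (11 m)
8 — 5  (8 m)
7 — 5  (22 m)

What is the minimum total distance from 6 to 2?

43 m

Running Dijkstra from 6:
6: 0
7: 10  (via 6)
3: 15  (via 6)
1: 25  (via 7)
0: 26  (via 7)
4: 32  (via 0)
5: 32  (via 7)
8: 36  (via 1)
2: 43  (via 0)
Shortest route: 6 → 7 → 0 → 2 = 43 m.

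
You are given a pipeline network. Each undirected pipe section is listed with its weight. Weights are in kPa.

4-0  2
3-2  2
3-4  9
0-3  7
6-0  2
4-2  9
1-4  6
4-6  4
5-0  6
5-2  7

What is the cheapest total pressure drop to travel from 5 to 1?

Settle nodes by increasing distance from 5:
5: 0
0: 6  (via 5)
2: 7  (via 5)
4: 8  (via 0)
6: 8  (via 0)
3: 9  (via 2)
1: 14  (via 4)
Shortest route: 5 → 0 → 4 → 1 = 14 kPa.

14 kPa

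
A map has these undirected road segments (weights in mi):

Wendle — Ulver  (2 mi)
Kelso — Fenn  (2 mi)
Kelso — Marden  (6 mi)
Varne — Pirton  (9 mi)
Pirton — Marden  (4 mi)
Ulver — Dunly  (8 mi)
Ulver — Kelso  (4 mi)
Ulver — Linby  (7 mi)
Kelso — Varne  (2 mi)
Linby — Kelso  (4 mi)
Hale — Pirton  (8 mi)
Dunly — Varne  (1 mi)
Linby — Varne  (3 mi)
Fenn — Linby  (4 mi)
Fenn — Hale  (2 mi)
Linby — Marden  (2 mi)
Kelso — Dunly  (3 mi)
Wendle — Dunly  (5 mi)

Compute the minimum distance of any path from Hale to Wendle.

10 mi

Settle nodes by increasing distance from Hale:
Hale: 0
Fenn: 2  (via Hale)
Kelso: 4  (via Fenn)
Varne: 6  (via Kelso)
Linby: 6  (via Fenn)
Dunly: 7  (via Kelso)
Pirton: 8  (via Hale)
Marden: 8  (via Linby)
Ulver: 8  (via Kelso)
Wendle: 10  (via Ulver)
Shortest route: Hale → Fenn → Kelso → Ulver → Wendle = 10 mi.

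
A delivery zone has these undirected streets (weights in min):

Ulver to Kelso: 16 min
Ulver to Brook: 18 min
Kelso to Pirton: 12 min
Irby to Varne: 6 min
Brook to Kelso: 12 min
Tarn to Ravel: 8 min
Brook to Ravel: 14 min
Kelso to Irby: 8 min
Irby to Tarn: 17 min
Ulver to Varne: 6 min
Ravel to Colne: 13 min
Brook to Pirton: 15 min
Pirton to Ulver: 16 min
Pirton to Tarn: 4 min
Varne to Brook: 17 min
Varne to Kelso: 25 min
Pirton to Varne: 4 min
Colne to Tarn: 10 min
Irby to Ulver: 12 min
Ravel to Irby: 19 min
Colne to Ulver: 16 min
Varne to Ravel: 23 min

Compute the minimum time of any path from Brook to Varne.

Compare a few routes:
Brook - Varne: 17 = 17
Brook - Pirton - Varne: 15+4 = 19
The minimum is 17 min via Brook - Varne.

17 min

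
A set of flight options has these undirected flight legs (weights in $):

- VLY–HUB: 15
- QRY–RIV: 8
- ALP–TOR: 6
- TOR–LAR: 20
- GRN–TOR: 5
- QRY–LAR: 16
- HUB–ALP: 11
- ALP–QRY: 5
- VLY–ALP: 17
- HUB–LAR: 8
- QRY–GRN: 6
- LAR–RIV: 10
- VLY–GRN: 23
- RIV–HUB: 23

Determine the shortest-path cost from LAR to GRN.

Settle nodes by increasing distance from LAR:
LAR: 0
HUB: 8  (via LAR)
RIV: 10  (via LAR)
QRY: 16  (via LAR)
ALP: 19  (via HUB)
TOR: 20  (via LAR)
GRN: 22  (via QRY)
Shortest route: LAR–QRY–GRN = $22.

$22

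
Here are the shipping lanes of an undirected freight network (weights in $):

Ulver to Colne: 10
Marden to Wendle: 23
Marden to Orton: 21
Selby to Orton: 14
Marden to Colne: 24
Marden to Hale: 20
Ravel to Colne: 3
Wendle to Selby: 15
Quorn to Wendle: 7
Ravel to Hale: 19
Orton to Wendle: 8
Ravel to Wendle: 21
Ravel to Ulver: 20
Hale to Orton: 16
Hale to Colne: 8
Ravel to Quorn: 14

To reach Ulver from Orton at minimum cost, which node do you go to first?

Hale

Compare a few routes:
Orton–Hale–Colne–Ulver: 16+8+10 = 34
Orton–Wendle–Quorn–Ravel–Colne–Ulver: 8+7+14+3+10 = 42
The minimum is $34 via Orton–Hale–Colne–Ulver.
So from Orton the first move is to Hale.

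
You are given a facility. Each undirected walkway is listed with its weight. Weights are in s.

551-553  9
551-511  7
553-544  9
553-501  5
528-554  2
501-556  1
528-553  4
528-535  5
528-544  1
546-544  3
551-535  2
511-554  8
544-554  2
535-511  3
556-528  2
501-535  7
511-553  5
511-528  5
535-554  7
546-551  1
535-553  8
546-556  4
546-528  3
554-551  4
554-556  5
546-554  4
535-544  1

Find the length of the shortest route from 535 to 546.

Candidate routes:
535–544–546: 1+3 = 4
535–551–546: 2+1 = 3
535–544–528–546: 1+1+3 = 5
Cheapest is 535–551–546 at 3 s.

3 s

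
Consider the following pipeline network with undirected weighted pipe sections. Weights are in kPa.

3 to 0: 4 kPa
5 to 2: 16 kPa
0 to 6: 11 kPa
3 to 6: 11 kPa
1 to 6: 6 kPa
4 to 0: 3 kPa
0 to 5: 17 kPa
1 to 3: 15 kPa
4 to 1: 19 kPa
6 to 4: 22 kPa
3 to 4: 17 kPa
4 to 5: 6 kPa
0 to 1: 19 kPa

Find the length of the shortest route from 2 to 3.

Running Dijkstra from 2:
2: 0
5: 16  (via 2)
4: 22  (via 5)
0: 25  (via 4)
3: 29  (via 0)
Shortest route: 2–5–4–0–3 = 29 kPa.

29 kPa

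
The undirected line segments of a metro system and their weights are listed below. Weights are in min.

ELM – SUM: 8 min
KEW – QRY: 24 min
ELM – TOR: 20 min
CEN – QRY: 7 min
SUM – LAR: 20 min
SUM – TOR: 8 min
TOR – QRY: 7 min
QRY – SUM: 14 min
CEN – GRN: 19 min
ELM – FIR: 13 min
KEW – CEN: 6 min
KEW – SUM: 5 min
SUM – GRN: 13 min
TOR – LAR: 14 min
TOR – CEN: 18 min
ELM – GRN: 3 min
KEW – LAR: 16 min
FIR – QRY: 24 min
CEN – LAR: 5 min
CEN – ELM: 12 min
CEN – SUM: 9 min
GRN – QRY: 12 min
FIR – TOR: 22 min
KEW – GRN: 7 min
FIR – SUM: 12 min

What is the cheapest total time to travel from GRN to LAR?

Settle nodes by increasing distance from GRN:
GRN: 0
ELM: 3  (via GRN)
KEW: 7  (via GRN)
SUM: 11  (via ELM)
QRY: 12  (via GRN)
CEN: 13  (via KEW)
FIR: 16  (via ELM)
LAR: 18  (via CEN)
Shortest route: GRN–KEW–CEN–LAR = 18 min.

18 min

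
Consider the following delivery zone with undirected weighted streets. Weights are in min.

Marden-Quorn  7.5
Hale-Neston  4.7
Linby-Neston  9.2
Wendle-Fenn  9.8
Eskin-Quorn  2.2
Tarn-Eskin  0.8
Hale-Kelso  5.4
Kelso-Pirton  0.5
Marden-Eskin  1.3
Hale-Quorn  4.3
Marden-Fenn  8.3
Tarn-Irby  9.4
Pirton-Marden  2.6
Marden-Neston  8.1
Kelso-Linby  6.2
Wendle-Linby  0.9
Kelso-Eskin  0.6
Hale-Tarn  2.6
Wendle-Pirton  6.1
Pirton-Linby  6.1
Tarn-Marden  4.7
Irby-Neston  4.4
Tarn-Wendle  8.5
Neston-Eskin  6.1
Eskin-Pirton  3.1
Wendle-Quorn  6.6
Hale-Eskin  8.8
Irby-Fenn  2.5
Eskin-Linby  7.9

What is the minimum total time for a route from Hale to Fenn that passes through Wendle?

Shortest Hale→Wendle: Hale → Tarn → Eskin → Kelso → Pirton → Wendle = 10.6
Best Wendle to Fenn: Wendle → Fenn costing 9.8
Total via Wendle: 10.6 + 9.8 = 20.4 min.

20.4 min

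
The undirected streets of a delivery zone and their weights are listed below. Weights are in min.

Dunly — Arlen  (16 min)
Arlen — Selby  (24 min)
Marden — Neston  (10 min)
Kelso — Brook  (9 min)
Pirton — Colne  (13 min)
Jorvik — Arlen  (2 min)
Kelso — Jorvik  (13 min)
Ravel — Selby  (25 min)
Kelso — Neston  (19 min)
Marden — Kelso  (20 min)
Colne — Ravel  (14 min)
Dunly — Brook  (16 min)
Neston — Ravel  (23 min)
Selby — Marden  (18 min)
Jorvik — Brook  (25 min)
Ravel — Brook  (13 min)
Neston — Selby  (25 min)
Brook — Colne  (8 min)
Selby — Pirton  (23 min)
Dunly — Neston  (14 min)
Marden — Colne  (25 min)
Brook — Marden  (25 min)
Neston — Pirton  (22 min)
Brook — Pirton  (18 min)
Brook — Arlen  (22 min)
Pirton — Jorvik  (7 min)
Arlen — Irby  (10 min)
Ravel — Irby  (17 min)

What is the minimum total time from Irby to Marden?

45 min

Shortest distances from Irby:
Irby: 0
Arlen: 10  (via Irby)
Jorvik: 12  (via Arlen)
Ravel: 17  (via Irby)
Pirton: 19  (via Jorvik)
Kelso: 25  (via Jorvik)
Dunly: 26  (via Arlen)
Brook: 30  (via Ravel)
Colne: 31  (via Ravel)
Selby: 34  (via Arlen)
Neston: 40  (via Ravel)
Marden: 45  (via Kelso)
Shortest route: Irby → Arlen → Jorvik → Kelso → Marden = 45 min.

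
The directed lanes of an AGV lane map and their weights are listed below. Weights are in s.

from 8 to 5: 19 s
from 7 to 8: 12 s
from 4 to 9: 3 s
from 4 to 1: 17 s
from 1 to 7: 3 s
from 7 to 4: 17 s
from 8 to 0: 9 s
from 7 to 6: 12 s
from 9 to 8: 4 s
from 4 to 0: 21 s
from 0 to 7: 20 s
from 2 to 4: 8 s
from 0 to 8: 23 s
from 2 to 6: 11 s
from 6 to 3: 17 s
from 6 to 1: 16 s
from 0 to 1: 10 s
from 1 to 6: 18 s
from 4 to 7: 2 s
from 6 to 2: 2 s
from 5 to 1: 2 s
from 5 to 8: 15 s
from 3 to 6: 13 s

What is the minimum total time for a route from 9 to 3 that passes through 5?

57 s

Best 9 to 5: 9 → 8 → 5 costing 23
Best 5 to 3: 5 → 1 → 7 → 6 → 3 costing 34
Total via 5: 23 + 34 = 57 s.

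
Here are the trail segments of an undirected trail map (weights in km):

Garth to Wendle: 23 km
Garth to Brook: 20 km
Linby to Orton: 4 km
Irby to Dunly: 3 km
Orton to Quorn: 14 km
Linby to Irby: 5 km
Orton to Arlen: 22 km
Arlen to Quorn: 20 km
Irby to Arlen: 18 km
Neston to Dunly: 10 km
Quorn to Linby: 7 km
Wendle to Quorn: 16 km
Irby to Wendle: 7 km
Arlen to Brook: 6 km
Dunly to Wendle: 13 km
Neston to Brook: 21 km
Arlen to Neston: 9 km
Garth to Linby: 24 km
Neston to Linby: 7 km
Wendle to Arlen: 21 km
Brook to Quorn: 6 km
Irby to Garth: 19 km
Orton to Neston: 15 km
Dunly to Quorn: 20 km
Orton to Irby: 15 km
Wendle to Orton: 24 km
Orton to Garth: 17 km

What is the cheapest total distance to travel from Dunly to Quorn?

Candidate routes:
Dunly–Quorn: 20 = 20
Dunly–Neston–Linby–Quorn: 10+7+7 = 24
Dunly–Irby–Linby–Quorn: 3+5+7 = 15
The minimum is 15 km via Dunly–Irby–Linby–Quorn.

15 km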